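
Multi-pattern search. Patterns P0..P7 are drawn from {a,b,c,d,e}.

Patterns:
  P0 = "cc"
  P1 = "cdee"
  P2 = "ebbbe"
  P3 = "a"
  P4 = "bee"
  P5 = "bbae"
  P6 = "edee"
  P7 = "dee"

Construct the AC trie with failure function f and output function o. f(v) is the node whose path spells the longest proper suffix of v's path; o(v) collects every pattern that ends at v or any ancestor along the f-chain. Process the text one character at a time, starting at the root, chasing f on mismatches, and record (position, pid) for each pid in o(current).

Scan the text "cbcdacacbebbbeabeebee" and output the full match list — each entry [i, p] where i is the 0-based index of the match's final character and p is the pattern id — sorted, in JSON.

Build:
Trie (insert patterns):
  0='ε' goto a→11 b→12 c→1 d→21 e→6
  1='c' goto c→2 d→3
  2='cc' goto ·  ←P0
  3='cd' goto e→4
  4='cde' goto e→5
  5='cdee' goto ·  ←P1
  6='e' goto b→7 d→18
  7='eb' goto b→8
  8='ebb' goto b→9
  9='ebbb' goto e→10
  10='ebbbe' goto ·  ←P2
  11='a' goto ·  ←P3
  12='b' goto b→15 e→13
  13='be' goto e→14
  14='bee' goto ·  ←P4
  15='bb' goto a→16
  16='bba' goto e→17
  17='bbae' goto ·  ←P5
  18='ed' goto e→19
  19='ede' goto e→20
  20='edee' goto ·  ←P6
  21='d' goto e→22
  22='de' goto e→23
  23='dee' goto ·  ←P7

Failure links (BFS by depth):
  fail(1) 'c': from fail(0)=0 chase 'c': 0 ⇒ 0;  out=∅∪out(0)=∅
  fail(6) 'e': from fail(0)=0 chase 'e': 0 ⇒ 0;  out=∅∪out(0)=∅
  fail(11) 'a': from fail(0)=0 chase 'a': 0 ⇒ 0;  out={3}∪out(0)={3}
  fail(12) 'b': from fail(0)=0 chase 'b': 0 ⇒ 0;  out=∅∪out(0)=∅
  fail(21) 'd': from fail(0)=0 chase 'd': 0 ⇒ 0;  out=∅∪out(0)=∅
  fail(2) 'cc': from fail(1)=0 chase 'c': 0 ⇒ 1;  out={0}∪out(1)={0}
  fail(3) 'cd': from fail(1)=0 chase 'd': 0 ⇒ 21;  out=∅∪out(21)=∅
  fail(7) 'eb': from fail(6)=0 chase 'b': 0 ⇒ 12;  out=∅∪out(12)=∅
  fail(13) 'be': from fail(12)=0 chase 'e': 0 ⇒ 6;  out=∅∪out(6)=∅
  fail(15) 'bb': from fail(12)=0 chase 'b': 0 ⇒ 12;  out=∅∪out(12)=∅
  fail(18) 'ed': from fail(6)=0 chase 'd': 0 ⇒ 21;  out=∅∪out(21)=∅
  fail(22) 'de': from fail(21)=0 chase 'e': 0 ⇒ 6;  out=∅∪out(6)=∅
  fail(4) 'cde': from fail(3)=21 chase 'e': 21 ⇒ 22;  out=∅∪out(22)=∅
  fail(8) 'ebb': from fail(7)=12 chase 'b': 12 ⇒ 15;  out=∅∪out(15)=∅
  fail(14) 'bee': from fail(13)=6 chase 'e': 6→0 ⇒ 6;  out={4}∪out(6)={4}
  fail(16) 'bba': from fail(15)=12 chase 'a': 12→0 ⇒ 11;  out=∅∪out(11)={3}
  fail(19) 'ede': from fail(18)=21 chase 'e': 21 ⇒ 22;  out=∅∪out(22)=∅
  fail(23) 'dee': from fail(22)=6 chase 'e': 6→0 ⇒ 6;  out={7}∪out(6)={7}
  fail(5) 'cdee': from fail(4)=22 chase 'e': 22 ⇒ 23;  out={1}∪out(23)={1,7}
  fail(9) 'ebbb': from fail(8)=15 chase 'b': 15→12 ⇒ 15;  out=∅∪out(15)=∅
  fail(17) 'bbae': from fail(16)=11 chase 'e': 11→0 ⇒ 6;  out={5}∪out(6)={5}
  fail(20) 'edee': from fail(19)=22 chase 'e': 22 ⇒ 23;  out={6}∪out(23)={6,7}
  fail(10) 'ebbbe': from fail(9)=15 chase 'e': 15→12 ⇒ 13;  out={2}∪out(13)={2}

Scan:
pos 0 'c': at 1
pos 1 'b': at 12 (fail-walked)
pos 2 'c': at 1 (fail-walked)
pos 3 'd': at 3
pos 4 'a': at 11 (fail-walked)  ** P3@[4:4]
pos 5 'c': at 1 (fail-walked)
pos 6 'a': at 11 (fail-walked)  ** P3@[6:6]
pos 7 'c': at 1 (fail-walked)
pos 8 'b': at 12 (fail-walked)
pos 9 'e': at 13
pos 10 'b': at 7 (fail-walked)
pos 11 'b': at 8
pos 12 'b': at 9
pos 13 'e': at 10  ** P2@[9:13]
pos 14 'a': at 11 (fail-walked)  ** P3@[14:14]
pos 15 'b': at 12 (fail-walked)
pos 16 'e': at 13
pos 17 'e': at 14  ** P4@[15:17]
pos 18 'b': at 7 (fail-walked)
pos 19 'e': at 13 (fail-walked)
pos 20 'e': at 14  ** P4@[18:20]

Matches: [[4,3],[6,3],[13,2],[14,3],[17,4],[20,4]]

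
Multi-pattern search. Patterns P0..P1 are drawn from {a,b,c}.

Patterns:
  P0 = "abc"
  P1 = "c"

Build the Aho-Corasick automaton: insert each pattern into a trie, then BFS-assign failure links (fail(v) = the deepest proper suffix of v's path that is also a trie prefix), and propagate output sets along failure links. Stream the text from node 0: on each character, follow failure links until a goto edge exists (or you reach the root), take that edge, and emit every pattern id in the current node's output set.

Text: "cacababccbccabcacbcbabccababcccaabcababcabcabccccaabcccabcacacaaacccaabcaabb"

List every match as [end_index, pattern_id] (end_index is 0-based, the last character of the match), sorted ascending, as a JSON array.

Construct AC machine:
Trie (insert patterns):
  n0 'ε': a→1 c→4
  n1 'a': b→2
  n2 'ab': c→3
  n3 'abc': ·  ←P0
  n4 'c': ·  ←P1

BFS fail/out derivation:
  n1('a'): parent n0 fail=0; on 'a' 0 → fail=0;  out ∅∪∅=∅
  n4('c'): parent n0 fail=0; on 'c' 0 → fail=0;  out {1}∪∅={1}
  n2('ab'): parent n1 fail=0; on 'b' 0 → fail=0;  out ∅∪∅=∅
  n3('abc'): parent n2 fail=0; on 'c' 0 → fail=4;  out {0}∪{1}={0,1}

Text stream:
pos 0 'c': at 4  → match P1@[0:0]
pos 1 'a': at 1 (fail-walked)
pos 2 'c': at 4 (fail-walked)  → match P1@[2:2]
pos 3 'a': at 1 (fail-walked)
pos 4 'b': at 2
pos 5 'a': at 1 (fail-walked)
pos 6 'b': at 2
pos 7 'c': at 3  → match P0@[5:7],P1@[7:7]
pos 8 'c': at 4 (fail-walked)  → match P1@[8:8]
pos 9 'b': at 0 (fail-walked)
pos 10 'c': at 4  → match P1@[10:10]
pos 11 'c': at 4 (fail-walked)  → match P1@[11:11]
pos 12 'a': at 1 (fail-walked)
pos 13 'b': at 2
pos 14 'c': at 3  → match P0@[12:14],P1@[14:14]
pos 15 'a': at 1 (fail-walked)
pos 16 'c': at 4 (fail-walked)  → match P1@[16:16]
pos 17 'b': at 0 (fail-walked)
pos 18 'c': at 4  → match P1@[18:18]
pos 19 'b': at 0 (fail-walked)
pos 20 'a': at 1
pos 21 'b': at 2
pos 22 'c': at 3  → match P0@[20:22],P1@[22:22]
pos 23 'c': at 4 (fail-walked)  → match P1@[23:23]
pos 24 'a': at 1 (fail-walked)
pos 25 'b': at 2
pos 26 'a': at 1 (fail-walked)
pos 27 'b': at 2
pos 28 'c': at 3  → match P0@[26:28],P1@[28:28]
pos 29 'c': at 4 (fail-walked)  → match P1@[29:29]
pos 30 'c': at 4 (fail-walked)  → match P1@[30:30]
pos 31 'a': at 1 (fail-walked)
pos 32 'a': at 1 (fail-walked)
pos 33 'b': at 2
pos 34 'c': at 3  → match P0@[32:34],P1@[34:34]
pos 35 'a': at 1 (fail-walked)
pos 36 'b': at 2
pos 37 'a': at 1 (fail-walked)
pos 38 'b': at 2
pos 39 'c': at 3  → match P0@[37:39],P1@[39:39]
pos 40 'a': at 1 (fail-walked)
pos 41 'b': at 2
pos 42 'c': at 3  → match P0@[40:42],P1@[42:42]
pos 43 'a': at 1 (fail-walked)
pos 44 'b': at 2
pos 45 'c': at 3  → match P0@[43:45],P1@[45:45]
pos 46 'c': at 4 (fail-walked)  → match P1@[46:46]
pos 47 'c': at 4 (fail-walked)  → match P1@[47:47]
pos 48 'c': at 4 (fail-walked)  → match P1@[48:48]
pos 49 'a': at 1 (fail-walked)
pos 50 'a': at 1 (fail-walked)
pos 51 'b': at 2
pos 52 'c': at 3  → match P0@[50:52],P1@[52:52]
pos 53 'c': at 4 (fail-walked)  → match P1@[53:53]
pos 54 'c': at 4 (fail-walked)  → match P1@[54:54]
pos 55 'a': at 1 (fail-walked)
pos 56 'b': at 2
pos 57 'c': at 3  → match P0@[55:57],P1@[57:57]
pos 58 'a': at 1 (fail-walked)
pos 59 'c': at 4 (fail-walked)  → match P1@[59:59]
pos 60 'a': at 1 (fail-walked)
pos 61 'c': at 4 (fail-walked)  → match P1@[61:61]
pos 62 'a': at 1 (fail-walked)
pos 63 'a': at 1 (fail-walked)
pos 64 'a': at 1 (fail-walked)
pos 65 'c': at 4 (fail-walked)  → match P1@[65:65]
pos 66 'c': at 4 (fail-walked)  → match P1@[66:66]
pos 67 'c': at 4 (fail-walked)  → match P1@[67:67]
pos 68 'a': at 1 (fail-walked)
pos 69 'a': at 1 (fail-walked)
pos 70 'b': at 2
pos 71 'c': at 3  → match P0@[69:71],P1@[71:71]
pos 72 'a': at 1 (fail-walked)
pos 73 'a': at 1 (fail-walked)
pos 74 'b': at 2
pos 75 'b': at 0 (fail-walked)

Result: [[0,1],[2,1],[7,0],[7,1],[8,1],[10,1],[11,1],[14,0],[14,1],[16,1],[18,1],[22,0],[22,1],[23,1],[28,0],[28,1],[29,1],[30,1],[34,0],[34,1],[39,0],[39,1],[42,0],[42,1],[45,0],[45,1],[46,1],[47,1],[48,1],[52,0],[52,1],[53,1],[54,1],[57,0],[57,1],[59,1],[61,1],[65,1],[66,1],[67,1],[71,0],[71,1]]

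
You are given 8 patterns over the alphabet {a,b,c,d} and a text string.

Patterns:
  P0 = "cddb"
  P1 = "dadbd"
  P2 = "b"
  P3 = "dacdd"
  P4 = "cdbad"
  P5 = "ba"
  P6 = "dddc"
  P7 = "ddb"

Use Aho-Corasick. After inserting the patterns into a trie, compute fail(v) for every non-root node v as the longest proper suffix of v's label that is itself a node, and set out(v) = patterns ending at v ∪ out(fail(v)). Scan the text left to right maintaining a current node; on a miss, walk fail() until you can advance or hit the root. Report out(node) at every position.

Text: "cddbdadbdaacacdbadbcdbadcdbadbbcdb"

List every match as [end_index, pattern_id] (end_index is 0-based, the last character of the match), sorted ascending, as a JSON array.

Construct AC machine:
Trie (insert patterns):
  n0 'ε': b→10 c→1 d→5
  n1 'c': d→2
  n2 'cd': b→14 d→3
  n3 'cdd': b→4
  n4 'cddb': ·  [P0 ends]
  n5 'd': a→6 d→18
  n6 'da': c→11 d→7
  n7 'dad': b→8
  n8 'dadb': d→9
  n9 'dadbd': ·  [P1 ends]
  n10 'b': a→17  [P2 ends]
  n11 'dac': d→12
  n12 'dacd': d→13
  n13 'dacdd': ·  [P3 ends]
  n14 'cdb': a→15
  n15 'cdba': d→16
  n16 'cdbad': ·  [P4 ends]
  n17 'ba': ·  [P5 ends]
  n18 'dd': b→21 d→19
  n19 'ddd': c→20
  n20 'dddc': ·  [P6 ends]
  n21 'ddb': ·  [P7 ends]

Failure links (BFS by depth):
  n1('c'): parent n0 fail=0; on 'c' 0 → fail=0;  out ∅∪∅=∅
  n5('d'): parent n0 fail=0; on 'd' 0 → fail=0;  out ∅∪∅=∅
  n10('b'): parent n0 fail=0; on 'b' 0 → fail=0;  out {2}∪∅={2}
  n2('cd'): parent n1 fail=0; on 'd' 0 → fail=5;  out ∅∪∅=∅
  n6('da'): parent n5 fail=0; on 'a' 0 → fail=0;  out ∅∪∅=∅
  n17('ba'): parent n10 fail=0; on 'a' 0 → fail=0;  out {5}∪∅={5}
  n18('dd'): parent n5 fail=0; on 'd' 0 → fail=5;  out ∅∪∅=∅
  n3('cdd'): parent n2 fail=5; on 'd' 5 → fail=18;  out ∅∪∅=∅
  n7('dad'): parent n6 fail=0; on 'd' 0 → fail=5;  out ∅∪∅=∅
  n11('dac'): parent n6 fail=0; on 'c' 0 → fail=1;  out ∅∪∅=∅
  n14('cdb'): parent n2 fail=5; on 'b' 5→0 → fail=10;  out ∅∪{2}={2}
  n19('ddd'): parent n18 fail=5; on 'd' 5 → fail=18;  out ∅∪∅=∅
  n21('ddb'): parent n18 fail=5; on 'b' 5→0 → fail=10;  out {7}∪{2}={2,7}
  n4('cddb'): parent n3 fail=18; on 'b' 18 → fail=21;  out {0}∪{2,7}={0,2,7}
  n8('dadb'): parent n7 fail=5; on 'b' 5→0 → fail=10;  out ∅∪{2}={2}
  n12('dacd'): parent n11 fail=1; on 'd' 1 → fail=2;  out ∅∪∅=∅
  n15('cdba'): parent n14 fail=10; on 'a' 10 → fail=17;  out ∅∪{5}={5}
  n20('dddc'): parent n19 fail=18; on 'c' 18→5→0 → fail=1;  out {6}∪∅={6}
  n9('dadbd'): parent n8 fail=10; on 'd' 10→0 → fail=5;  out {1}∪∅={1}
  n13('dacdd'): parent n12 fail=2; on 'd' 2 → fail=3;  out {3}∪∅={3}
  n16('cdbad'): parent n15 fail=17; on 'd' 17→0 → fail=5;  out {4}∪∅={4}

Run:
i=0 'c': node 0→1
i=1 'd': node 1→2
i=2 'd': node 2→3
i=3 'b': node 3→4  → match P0@[0:3],P2@[3:3],P7@[1:3]
i=4 'd': node 4→5 (fail-walked)
i=5 'a': node 5→6
i=6 'd': node 6→7
i=7 'b': node 7→8  → match P2@[7:7]
i=8 'd': node 8→9  → match P1@[4:8]
i=9 'a': node 9→6 (fail-walked)
i=10 'a': node 6→0 (fail-walked)
i=11 'c': node 0→1
i=12 'a': node 1→0 (fail-walked)
i=13 'c': node 0→1
i=14 'd': node 1→2
i=15 'b': node 2→14  → match P2@[15:15]
i=16 'a': node 14→15  → match P5@[15:16]
i=17 'd': node 15→16  → match P4@[13:17]
i=18 'b': node 16→10 (fail-walked)  → match P2@[18:18]
i=19 'c': node 10→1 (fail-walked)
i=20 'd': node 1→2
i=21 'b': node 2→14  → match P2@[21:21]
i=22 'a': node 14→15  → match P5@[21:22]
i=23 'd': node 15→16  → match P4@[19:23]
i=24 'c': node 16→1 (fail-walked)
i=25 'd': node 1→2
i=26 'b': node 2→14  → match P2@[26:26]
i=27 'a': node 14→15  → match P5@[26:27]
i=28 'd': node 15→16  → match P4@[24:28]
i=29 'b': node 16→10 (fail-walked)  → match P2@[29:29]
i=30 'b': node 10→10 (fail-walked)  → match P2@[30:30]
i=31 'c': node 10→1 (fail-walked)
i=32 'd': node 1→2
i=33 'b': node 2→14  → match P2@[33:33]

Matches: [[3,0],[3,2],[3,7],[7,2],[8,1],[15,2],[16,5],[17,4],[18,2],[21,2],[22,5],[23,4],[26,2],[27,5],[28,4],[29,2],[30,2],[33,2]]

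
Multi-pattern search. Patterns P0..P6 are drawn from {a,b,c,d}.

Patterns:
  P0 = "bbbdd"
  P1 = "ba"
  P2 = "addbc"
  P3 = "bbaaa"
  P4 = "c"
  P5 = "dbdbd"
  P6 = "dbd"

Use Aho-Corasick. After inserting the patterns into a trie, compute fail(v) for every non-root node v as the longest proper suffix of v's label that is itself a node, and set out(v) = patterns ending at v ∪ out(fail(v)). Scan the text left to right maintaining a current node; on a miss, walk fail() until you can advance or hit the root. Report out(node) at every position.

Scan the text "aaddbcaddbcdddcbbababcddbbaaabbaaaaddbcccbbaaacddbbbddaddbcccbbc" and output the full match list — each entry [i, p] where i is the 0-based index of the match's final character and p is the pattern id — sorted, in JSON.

Construct AC machine:
Trie nodes:
  0='ε' goto a→7 b→1 c→15 d→16
  1='b' goto a→6 b→2
  2='bb' goto a→12 b→3
  3='bbb' goto d→4
  4='bbbd' goto d→5
  5='bbbdd' goto ·  [P0 ends]
  6='ba' goto ·  [P1 ends]
  7='a' goto d→8
  8='ad' goto d→9
  9='add' goto b→10
  10='addb' goto c→11
  11='addbc' goto ·  [P2 ends]
  12='bba' goto a→13
  13='bbaa' goto a→14
  14='bbaaa' goto ·  [P3 ends]
  15='c' goto ·  [P4 ends]
  16='d' goto b→17
  17='db' goto d→18
  18='dbd' goto b→19  [P6 ends]
  19='dbdb' goto d→20
  20='dbdbd' goto ·  [P5 ends]

BFS fail/out derivation:
  n1('b'): parent n0 fail=0; on 'b' 0 → fail=0;  out ∅∪∅=∅
  n7('a'): parent n0 fail=0; on 'a' 0 → fail=0;  out ∅∪∅=∅
  n15('c'): parent n0 fail=0; on 'c' 0 → fail=0;  out {4}∪∅={4}
  n16('d'): parent n0 fail=0; on 'd' 0 → fail=0;  out ∅∪∅=∅
  n2('bb'): parent n1 fail=0; on 'b' 0 → fail=1;  out ∅∪∅=∅
  n6('ba'): parent n1 fail=0; on 'a' 0 → fail=7;  out {1}∪∅={1}
  n8('ad'): parent n7 fail=0; on 'd' 0 → fail=16;  out ∅∪∅=∅
  n17('db'): parent n16 fail=0; on 'b' 0 → fail=1;  out ∅∪∅=∅
  n3('bbb'): parent n2 fail=1; on 'b' 1 → fail=2;  out ∅∪∅=∅
  n9('add'): parent n8 fail=16; on 'd' 16→0 → fail=16;  out ∅∪∅=∅
  n12('bba'): parent n2 fail=1; on 'a' 1 → fail=6;  out ∅∪{1}={1}
  n18('dbd'): parent n17 fail=1; on 'd' 1→0 → fail=16;  out {6}∪∅={6}
  n4('bbbd'): parent n3 fail=2; on 'd' 2→1→0 → fail=16;  out ∅∪∅=∅
  n10('addb'): parent n9 fail=16; on 'b' 16 → fail=17;  out ∅∪∅=∅
  n13('bbaa'): parent n12 fail=6; on 'a' 6→7→0 → fail=7;  out ∅∪∅=∅
  n19('dbdb'): parent n18 fail=16; on 'b' 16 → fail=17;  out ∅∪∅=∅
  n5('bbbdd'): parent n4 fail=16; on 'd' 16→0 → fail=16;  out {0}∪∅={0}
  n11('addbc'): parent n10 fail=17; on 'c' 17→1→0 → fail=15;  out {2}∪{4}={2,4}
  n14('bbaaa'): parent n13 fail=7; on 'a' 7→0 → fail=7;  out {3}∪∅={3}
  n20('dbdbd'): parent n19 fail=17; on 'd' 17 → fail=18;  out {5}∪{6}={5,6}

Scan:
[0] read 'a'  n0⇒n7
[1] read 'a'  n7⇒n7 ·f
[2] read 'd'  n7⇒n8
[3] read 'd'  n8⇒n9
[4] read 'b'  n9⇒n10
[5] read 'c'  n10⇒n11  ** P2@[1:5],P4@[5:5]
[6] read 'a'  n11⇒n7 ·f
[7] read 'd'  n7⇒n8
[8] read 'd'  n8⇒n9
[9] read 'b'  n9⇒n10
[10] read 'c'  n10⇒n11  ** P2@[6:10],P4@[10:10]
[11] read 'd'  n11⇒n16 ·f
[12] read 'd'  n16⇒n16 ·f
[13] read 'd'  n16⇒n16 ·f
[14] read 'c'  n16⇒n15 ·f  ** P4@[14:14]
[15] read 'b'  n15⇒n1 ·f
[16] read 'b'  n1⇒n2
[17] read 'a'  n2⇒n12  ** P1@[16:17]
[18] read 'b'  n12⇒n1 ·f
[19] read 'a'  n1⇒n6  ** P1@[18:19]
[20] read 'b'  n6⇒n1 ·f
[21] read 'c'  n1⇒n15 ·f  ** P4@[21:21]
[22] read 'd'  n15⇒n16 ·f
[23] read 'd'  n16⇒n16 ·f
[24] read 'b'  n16⇒n17
[25] read 'b'  n17⇒n2 ·f
[26] read 'a'  n2⇒n12  ** P1@[25:26]
[27] read 'a'  n12⇒n13
[28] read 'a'  n13⇒n14  ** P3@[24:28]
[29] read 'b'  n14⇒n1 ·f
[30] read 'b'  n1⇒n2
[31] read 'a'  n2⇒n12  ** P1@[30:31]
[32] read 'a'  n12⇒n13
[33] read 'a'  n13⇒n14  ** P3@[29:33]
[34] read 'a'  n14⇒n7 ·f
[35] read 'd'  n7⇒n8
[36] read 'd'  n8⇒n9
[37] read 'b'  n9⇒n10
[38] read 'c'  n10⇒n11  ** P2@[34:38],P4@[38:38]
[39] read 'c'  n11⇒n15 ·f  ** P4@[39:39]
[40] read 'c'  n15⇒n15 ·f  ** P4@[40:40]
[41] read 'b'  n15⇒n1 ·f
[42] read 'b'  n1⇒n2
[43] read 'a'  n2⇒n12  ** P1@[42:43]
[44] read 'a'  n12⇒n13
[45] read 'a'  n13⇒n14  ** P3@[41:45]
[46] read 'c'  n14⇒n15 ·f  ** P4@[46:46]
[47] read 'd'  n15⇒n16 ·f
[48] read 'd'  n16⇒n16 ·f
[49] read 'b'  n16⇒n17
[50] read 'b'  n17⇒n2 ·f
[51] read 'b'  n2⇒n3
[52] read 'd'  n3⇒n4
[53] read 'd'  n4⇒n5  ** P0@[49:53]
[54] read 'a'  n5⇒n7 ·f
[55] read 'd'  n7⇒n8
[56] read 'd'  n8⇒n9
[57] read 'b'  n9⇒n10
[58] read 'c'  n10⇒n11  ** P2@[54:58],P4@[58:58]
[59] read 'c'  n11⇒n15 ·f  ** P4@[59:59]
[60] read 'c'  n15⇒n15 ·f  ** P4@[60:60]
[61] read 'b'  n15⇒n1 ·f
[62] read 'b'  n1⇒n2
[63] read 'c'  n2⇒n15 ·f  ** P4@[63:63]

Matches: [[5,2],[5,4],[10,2],[10,4],[14,4],[17,1],[19,1],[21,4],[26,1],[28,3],[31,1],[33,3],[38,2],[38,4],[39,4],[40,4],[43,1],[45,3],[46,4],[53,0],[58,2],[58,4],[59,4],[60,4],[63,4]]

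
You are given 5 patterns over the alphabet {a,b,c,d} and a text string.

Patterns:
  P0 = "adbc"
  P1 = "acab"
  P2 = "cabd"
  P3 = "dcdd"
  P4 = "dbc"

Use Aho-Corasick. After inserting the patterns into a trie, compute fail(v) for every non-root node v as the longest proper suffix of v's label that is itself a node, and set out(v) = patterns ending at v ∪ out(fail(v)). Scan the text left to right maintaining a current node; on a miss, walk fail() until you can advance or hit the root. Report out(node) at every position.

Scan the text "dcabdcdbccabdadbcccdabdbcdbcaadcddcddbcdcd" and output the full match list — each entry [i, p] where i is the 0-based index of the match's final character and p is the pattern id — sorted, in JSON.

Build:
Trie nodes:
  n0 'ε': a→1 c→8 d→12
  n1 'a': c→5 d→2
  n2 'ad': b→3
  n3 'adb': c→4
  n4 'adbc': ·  ←P0
  n5 'ac': a→6
  n6 'aca': b→7
  n7 'acab': ·  ←P1
  n8 'c': a→9
  n9 'ca': b→10
  n10 'cab': d→11
  n11 'cabd': ·  ←P2
  n12 'd': b→16 c→13
  n13 'dc': d→14
  n14 'dcd': d→15
  n15 'dcdd': ·  ←P3
  n16 'db': c→17
  n17 'dbc': ·  ←P4

Failure links (BFS by depth):
  n1('a'): parent n0 fail=0; on 'a' 0 → fail=0;  out ∅∪∅=∅
  n8('c'): parent n0 fail=0; on 'c' 0 → fail=0;  out ∅∪∅=∅
  n12('d'): parent n0 fail=0; on 'd' 0 → fail=0;  out ∅∪∅=∅
  n2('ad'): parent n1 fail=0; on 'd' 0 → fail=12;  out ∅∪∅=∅
  n5('ac'): parent n1 fail=0; on 'c' 0 → fail=8;  out ∅∪∅=∅
  n9('ca'): parent n8 fail=0; on 'a' 0 → fail=1;  out ∅∪∅=∅
  n13('dc'): parent n12 fail=0; on 'c' 0 → fail=8;  out ∅∪∅=∅
  n16('db'): parent n12 fail=0; on 'b' 0 → fail=0;  out ∅∪∅=∅
  n3('adb'): parent n2 fail=12; on 'b' 12 → fail=16;  out ∅∪∅=∅
  n6('aca'): parent n5 fail=8; on 'a' 8 → fail=9;  out ∅∪∅=∅
  n10('cab'): parent n9 fail=1; on 'b' 1→0 → fail=0;  out ∅∪∅=∅
  n14('dcd'): parent n13 fail=8; on 'd' 8→0 → fail=12;  out ∅∪∅=∅
  n17('dbc'): parent n16 fail=0; on 'c' 0 → fail=8;  out {4}∪∅={4}
  n4('adbc'): parent n3 fail=16; on 'c' 16 → fail=17;  out {0}∪{4}={0,4}
  n7('acab'): parent n6 fail=9; on 'b' 9 → fail=10;  out {1}∪∅={1}
  n11('cabd'): parent n10 fail=0; on 'd' 0 → fail=12;  out {2}∪∅={2}
  n15('dcdd'): parent n14 fail=12; on 'd' 12→0 → fail=12;  out {3}∪∅={3}

Text stream:
pos 0 'd': at 12
pos 1 'c': at 13
pos 2 'a': at 9 ·f
pos 3 'b': at 10
pos 4 'd': at 11  → match P2@[1:4]
pos 5 'c': at 13 ·f
pos 6 'd': at 14
pos 7 'b': at 16 ·f
pos 8 'c': at 17  → match P4@[6:8]
pos 9 'c': at 8 ·f
pos 10 'a': at 9
pos 11 'b': at 10
pos 12 'd': at 11  → match P2@[9:12]
pos 13 'a': at 1 ·f
pos 14 'd': at 2
pos 15 'b': at 3
pos 16 'c': at 4  → match P0@[13:16],P4@[14:16]
pos 17 'c': at 8 ·f
pos 18 'c': at 8 ·f
pos 19 'd': at 12 ·f
pos 20 'a': at 1 ·f
pos 21 'b': at 0 ·f
pos 22 'd': at 12
pos 23 'b': at 16
pos 24 'c': at 17  → match P4@[22:24]
pos 25 'd': at 12 ·f
pos 26 'b': at 16
pos 27 'c': at 17  → match P4@[25:27]
pos 28 'a': at 9 ·f
pos 29 'a': at 1 ·f
pos 30 'd': at 2
pos 31 'c': at 13 ·f
pos 32 'd': at 14
pos 33 'd': at 15  → match P3@[30:33]
pos 34 'c': at 13 ·f
pos 35 'd': at 14
pos 36 'd': at 15  → match P3@[33:36]
pos 37 'b': at 16 ·f
pos 38 'c': at 17  → match P4@[36:38]
pos 39 'd': at 12 ·f
pos 40 'c': at 13
pos 41 'd': at 14

All matches (sorted): [[4,2],[8,4],[12,2],[16,0],[16,4],[24,4],[27,4],[33,3],[36,3],[38,4]]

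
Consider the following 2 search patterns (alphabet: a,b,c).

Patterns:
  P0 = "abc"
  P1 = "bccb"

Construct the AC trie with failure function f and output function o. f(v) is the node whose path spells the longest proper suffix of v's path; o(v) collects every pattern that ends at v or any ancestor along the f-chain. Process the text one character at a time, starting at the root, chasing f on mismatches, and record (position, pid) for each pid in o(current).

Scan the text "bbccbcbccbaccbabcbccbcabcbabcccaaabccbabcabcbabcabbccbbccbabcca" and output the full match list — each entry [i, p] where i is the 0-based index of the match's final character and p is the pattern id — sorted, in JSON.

Build:
Trie (insert patterns):
  n0 'ε': a→1 b→4
  n1 'a': b→2
  n2 'ab': c→3
  n3 'abc': ·  [P0 ends]
  n4 'b': c→5
  n5 'bc': c→6
  n6 'bcc': b→7
  n7 'bccb': ·  [P1 ends]

BFS fail/out derivation:
  n1('a'): parent n0 fail=0; on 'a' 0 → fail=0;  out ∅∪∅=∅
  n4('b'): parent n0 fail=0; on 'b' 0 → fail=0;  out ∅∪∅=∅
  n2('ab'): parent n1 fail=0; on 'b' 0 → fail=4;  out ∅∪∅=∅
  n5('bc'): parent n4 fail=0; on 'c' 0 → fail=0;  out ∅∪∅=∅
  n3('abc'): parent n2 fail=4; on 'c' 4 → fail=5;  out {0}∪∅={0}
  n6('bcc'): parent n5 fail=0; on 'c' 0 → fail=0;  out ∅∪∅=∅
  n7('bccb'): parent n6 fail=0; on 'b' 0 → fail=4;  out {1}∪∅={1}

Scan:
i=0 'b': node 0→4
i=1 'b': node 4→4 (fail-walked)
i=2 'c': node 4→5
i=3 'c': node 5→6
i=4 'b': node 6→7  ** P1@[1:4]
i=5 'c': node 7→5 (fail-walked)
i=6 'b': node 5→4 (fail-walked)
i=7 'c': node 4→5
i=8 'c': node 5→6
i=9 'b': node 6→7  ** P1@[6:9]
i=10 'a': node 7→1 (fail-walked)
i=11 'c': node 1→0 (fail-walked)
i=12 'c': node 0→0
i=13 'b': node 0→4
i=14 'a': node 4→1 (fail-walked)
i=15 'b': node 1→2
i=16 'c': node 2→3  ** P0@[14:16]
i=17 'b': node 3→4 (fail-walked)
i=18 'c': node 4→5
i=19 'c': node 5→6
i=20 'b': node 6→7  ** P1@[17:20]
i=21 'c': node 7→5 (fail-walked)
i=22 'a': node 5→1 (fail-walked)
i=23 'b': node 1→2
i=24 'c': node 2→3  ** P0@[22:24]
i=25 'b': node 3→4 (fail-walked)
i=26 'a': node 4→1 (fail-walked)
i=27 'b': node 1→2
i=28 'c': node 2→3  ** P0@[26:28]
i=29 'c': node 3→6 (fail-walked)
i=30 'c': node 6→0 (fail-walked)
i=31 'a': node 0→1
i=32 'a': node 1→1 (fail-walked)
i=33 'a': node 1→1 (fail-walked)
i=34 'b': node 1→2
i=35 'c': node 2→3  ** P0@[33:35]
i=36 'c': node 3→6 (fail-walked)
i=37 'b': node 6→7  ** P1@[34:37]
i=38 'a': node 7→1 (fail-walked)
i=39 'b': node 1→2
i=40 'c': node 2→3  ** P0@[38:40]
i=41 'a': node 3→1 (fail-walked)
i=42 'b': node 1→2
i=43 'c': node 2→3  ** P0@[41:43]
i=44 'b': node 3→4 (fail-walked)
i=45 'a': node 4→1 (fail-walked)
i=46 'b': node 1→2
i=47 'c': node 2→3  ** P0@[45:47]
i=48 'a': node 3→1 (fail-walked)
i=49 'b': node 1→2
i=50 'b': node 2→4 (fail-walked)
i=51 'c': node 4→5
i=52 'c': node 5→6
i=53 'b': node 6→7  ** P1@[50:53]
i=54 'b': node 7→4 (fail-walked)
i=55 'c': node 4→5
i=56 'c': node 5→6
i=57 'b': node 6→7  ** P1@[54:57]
i=58 'a': node 7→1 (fail-walked)
i=59 'b': node 1→2
i=60 'c': node 2→3  ** P0@[58:60]
i=61 'c': node 3→6 (fail-walked)
i=62 'a': node 6→1 (fail-walked)

Matches: [[4,1],[9,1],[16,0],[20,1],[24,0],[28,0],[35,0],[37,1],[40,0],[43,0],[47,0],[53,1],[57,1],[60,0]]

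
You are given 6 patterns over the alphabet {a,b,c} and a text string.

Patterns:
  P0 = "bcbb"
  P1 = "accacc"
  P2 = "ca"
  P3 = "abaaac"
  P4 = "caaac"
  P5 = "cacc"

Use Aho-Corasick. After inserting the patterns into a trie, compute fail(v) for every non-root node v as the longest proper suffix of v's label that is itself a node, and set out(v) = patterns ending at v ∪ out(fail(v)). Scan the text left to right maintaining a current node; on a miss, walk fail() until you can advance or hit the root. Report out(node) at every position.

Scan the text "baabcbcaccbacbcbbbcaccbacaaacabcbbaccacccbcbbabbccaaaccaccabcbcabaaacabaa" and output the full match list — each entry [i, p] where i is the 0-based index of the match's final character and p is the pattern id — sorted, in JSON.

Construct AC machine:
Trie nodes:
  0='ε' goto a→5 b→1 c→11
  1='b' goto c→2
  2='bc' goto b→3
  3='bcb' goto b→4
  4='bcbb' goto ·  [P0 ends]
  5='a' goto b→13 c→6
  6='ac' goto c→7
  7='acc' goto a→8
  8='acca' goto c→9
  9='accac' goto c→10
  10='accacc' goto ·  [P1 ends]
  11='c' goto a→12
  12='ca' goto a→18 c→21  [P2 ends]
  13='ab' goto a→14
  14='aba' goto a→15
  15='abaa' goto a→16
  16='abaaa' goto c→17
  17='abaaac' goto ·  [P3 ends]
  18='caa' goto a→19
  19='caaa' goto c→20
  20='caaac' goto ·  [P4 ends]
  21='cac' goto c→22
  22='cacc' goto ·  [P5 ends]

Failure links (BFS by depth):
  n1('b'): parent n0 fail=0; on 'b' 0 → fail=0;  out ∅∪∅=∅
  n5('a'): parent n0 fail=0; on 'a' 0 → fail=0;  out ∅∪∅=∅
  n11('c'): parent n0 fail=0; on 'c' 0 → fail=0;  out ∅∪∅=∅
  n2('bc'): parent n1 fail=0; on 'c' 0 → fail=11;  out ∅∪∅=∅
  n6('ac'): parent n5 fail=0; on 'c' 0 → fail=11;  out ∅∪∅=∅
  n12('ca'): parent n11 fail=0; on 'a' 0 → fail=5;  out {2}∪∅={2}
  n13('ab'): parent n5 fail=0; on 'b' 0 → fail=1;  out ∅∪∅=∅
  n3('bcb'): parent n2 fail=11; on 'b' 11→0 → fail=1;  out ∅∪∅=∅
  n7('acc'): parent n6 fail=11; on 'c' 11→0 → fail=11;  out ∅∪∅=∅
  n14('aba'): parent n13 fail=1; on 'a' 1→0 → fail=5;  out ∅∪∅=∅
  n18('caa'): parent n12 fail=5; on 'a' 5→0 → fail=5;  out ∅∪∅=∅
  n21('cac'): parent n12 fail=5; on 'c' 5 → fail=6;  out ∅∪∅=∅
  n4('bcbb'): parent n3 fail=1; on 'b' 1→0 → fail=1;  out {0}∪∅={0}
  n8('acca'): parent n7 fail=11; on 'a' 11 → fail=12;  out ∅∪{2}={2}
  n15('abaa'): parent n14 fail=5; on 'a' 5→0 → fail=5;  out ∅∪∅=∅
  n19('caaa'): parent n18 fail=5; on 'a' 5→0 → fail=5;  out ∅∪∅=∅
  n22('cacc'): parent n21 fail=6; on 'c' 6 → fail=7;  out {5}∪∅={5}
  n9('accac'): parent n8 fail=12; on 'c' 12 → fail=21;  out ∅∪∅=∅
  n16('abaaa'): parent n15 fail=5; on 'a' 5→0 → fail=5;  out ∅∪∅=∅
  n20('caaac'): parent n19 fail=5; on 'c' 5 → fail=6;  out {4}∪∅={4}
  n10('accacc'): parent n9 fail=21; on 'c' 21 → fail=22;  out {1}∪{5}={1,5}
  n17('abaaac'): parent n16 fail=5; on 'c' 5 → fail=6;  out {3}∪∅={3}

Run:
[0] read 'b'  n0⇒n1
[1] read 'a'  n1⇒n5 ·f
[2] read 'a'  n5⇒n5 ·f
[3] read 'b'  n5⇒n13
[4] read 'c'  n13⇒n2 ·f
[5] read 'b'  n2⇒n3
[6] read 'c'  n3⇒n2 ·f
[7] read 'a'  n2⇒n12 ·f  emit P2@[6:7]
[8] read 'c'  n12⇒n21
[9] read 'c'  n21⇒n22  emit P5@[6:9]
[10] read 'b'  n22⇒n1 ·f
[11] read 'a'  n1⇒n5 ·f
[12] read 'c'  n5⇒n6
[13] read 'b'  n6⇒n1 ·f
[14] read 'c'  n1⇒n2
[15] read 'b'  n2⇒n3
[16] read 'b'  n3⇒n4  emit P0@[13:16]
[17] read 'b'  n4⇒n1 ·f
[18] read 'c'  n1⇒n2
[19] read 'a'  n2⇒n12 ·f  emit P2@[18:19]
[20] read 'c'  n12⇒n21
[21] read 'c'  n21⇒n22  emit P5@[18:21]
[22] read 'b'  n22⇒n1 ·f
[23] read 'a'  n1⇒n5 ·f
[24] read 'c'  n5⇒n6
[25] read 'a'  n6⇒n12 ·f  emit P2@[24:25]
[26] read 'a'  n12⇒n18
[27] read 'a'  n18⇒n19
[28] read 'c'  n19⇒n20  emit P4@[24:28]
[29] read 'a'  n20⇒n12 ·f  emit P2@[28:29]
[30] read 'b'  n12⇒n13 ·f
[31] read 'c'  n13⇒n2 ·f
[32] read 'b'  n2⇒n3
[33] read 'b'  n3⇒n4  emit P0@[30:33]
[34] read 'a'  n4⇒n5 ·f
[35] read 'c'  n5⇒n6
[36] read 'c'  n6⇒n7
[37] read 'a'  n7⇒n8  emit P2@[36:37]
[38] read 'c'  n8⇒n9
[39] read 'c'  n9⇒n10  emit P1@[34:39],P5@[36:39]
[40] read 'c'  n10⇒n11 ·f
[41] read 'b'  n11⇒n1 ·f
[42] read 'c'  n1⇒n2
[43] read 'b'  n2⇒n3
[44] read 'b'  n3⇒n4  emit P0@[41:44]
[45] read 'a'  n4⇒n5 ·f
[46] read 'b'  n5⇒n13
[47] read 'b'  n13⇒n1 ·f
[48] read 'c'  n1⇒n2
[49] read 'c'  n2⇒n11 ·f
[50] read 'a'  n11⇒n12  emit P2@[49:50]
[51] read 'a'  n12⇒n18
[52] read 'a'  n18⇒n19
[53] read 'c'  n19⇒n20  emit P4@[49:53]
[54] read 'c'  n20⇒n7 ·f
[55] read 'a'  n7⇒n8  emit P2@[54:55]
[56] read 'c'  n8⇒n9
[57] read 'c'  n9⇒n10  emit P1@[52:57],P5@[54:57]
[58] read 'a'  n10⇒n8 ·f  emit P2@[57:58]
[59] read 'b'  n8⇒n13 ·f
[60] read 'c'  n13⇒n2 ·f
[61] read 'b'  n2⇒n3
[62] read 'c'  n3⇒n2 ·f
[63] read 'a'  n2⇒n12 ·f  emit P2@[62:63]
[64] read 'b'  n12⇒n13 ·f
[65] read 'a'  n13⇒n14
[66] read 'a'  n14⇒n15
[67] read 'a'  n15⇒n16
[68] read 'c'  n16⇒n17  emit P3@[63:68]
[69] read 'a'  n17⇒n12 ·f  emit P2@[68:69]
[70] read 'b'  n12⇒n13 ·f
[71] read 'a'  n13⇒n14
[72] read 'a'  n14⇒n15

Result: [[7,2],[9,5],[16,0],[19,2],[21,5],[25,2],[28,4],[29,2],[33,0],[37,2],[39,1],[39,5],[44,0],[50,2],[53,4],[55,2],[57,1],[57,5],[58,2],[63,2],[68,3],[69,2]]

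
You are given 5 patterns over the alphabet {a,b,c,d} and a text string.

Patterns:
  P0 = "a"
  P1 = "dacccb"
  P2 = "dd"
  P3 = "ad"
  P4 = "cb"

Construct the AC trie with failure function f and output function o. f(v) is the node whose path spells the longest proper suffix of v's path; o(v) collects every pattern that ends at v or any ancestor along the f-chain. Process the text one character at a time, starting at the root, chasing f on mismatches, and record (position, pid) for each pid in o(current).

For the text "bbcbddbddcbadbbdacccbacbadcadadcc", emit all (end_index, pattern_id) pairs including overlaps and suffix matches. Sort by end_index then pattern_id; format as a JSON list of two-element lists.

Build automaton:
Trie (insert patterns):
  n0 'ε': a→1 c→10 d→2
  n1 'a': d→9  ←P0
  n2 'd': a→3 d→8
  n3 'da': c→4
  n4 'dac': c→5
  n5 'dacc': c→6
  n6 'daccc': b→7
  n7 'dacccb': ·  ←P1
  n8 'dd': ·  ←P2
  n9 'ad': ·  ←P3
  n10 'c': b→11
  n11 'cb': ·  ←P4

BFS fail/out derivation:
  n1('a'): parent n0 fail=0; on 'a' 0 → fail=0;  out {0}∪∅={0}
  n2('d'): parent n0 fail=0; on 'd' 0 → fail=0;  out ∅∪∅=∅
  n10('c'): parent n0 fail=0; on 'c' 0 → fail=0;  out ∅∪∅=∅
  n3('da'): parent n2 fail=0; on 'a' 0 → fail=1;  out ∅∪{0}={0}
  n8('dd'): parent n2 fail=0; on 'd' 0 → fail=2;  out {2}∪∅={2}
  n9('ad'): parent n1 fail=0; on 'd' 0 → fail=2;  out {3}∪∅={3}
  n11('cb'): parent n10 fail=0; on 'b' 0 → fail=0;  out {4}∪∅={4}
  n4('dac'): parent n3 fail=1; on 'c' 1→0 → fail=10;  out ∅∪∅=∅
  n5('dacc'): parent n4 fail=10; on 'c' 10→0 → fail=10;  out ∅∪∅=∅
  n6('daccc'): parent n5 fail=10; on 'c' 10→0 → fail=10;  out ∅∪∅=∅
  n7('dacccb'): parent n6 fail=10; on 'b' 10 → fail=11;  out {1}∪{4}={1,4}

Text stream:
[0] read 'b'  n0⇒n0
[1] read 'b'  n0⇒n0
[2] read 'c'  n0⇒n10
[3] read 'b'  n10⇒n11  ** P4@[2:3]
[4] read 'd'  n11⇒n2 (fail-walked)
[5] read 'd'  n2⇒n8  ** P2@[4:5]
[6] read 'b'  n8⇒n0 (fail-walked)
[7] read 'd'  n0⇒n2
[8] read 'd'  n2⇒n8  ** P2@[7:8]
[9] read 'c'  n8⇒n10 (fail-walked)
[10] read 'b'  n10⇒n11  ** P4@[9:10]
[11] read 'a'  n11⇒n1 (fail-walked)  ** P0@[11:11]
[12] read 'd'  n1⇒n9  ** P3@[11:12]
[13] read 'b'  n9⇒n0 (fail-walked)
[14] read 'b'  n0⇒n0
[15] read 'd'  n0⇒n2
[16] read 'a'  n2⇒n3  ** P0@[16:16]
[17] read 'c'  n3⇒n4
[18] read 'c'  n4⇒n5
[19] read 'c'  n5⇒n6
[20] read 'b'  n6⇒n7  ** P1@[15:20],P4@[19:20]
[21] read 'a'  n7⇒n1 (fail-walked)  ** P0@[21:21]
[22] read 'c'  n1⇒n10 (fail-walked)
[23] read 'b'  n10⇒n11  ** P4@[22:23]
[24] read 'a'  n11⇒n1 (fail-walked)  ** P0@[24:24]
[25] read 'd'  n1⇒n9  ** P3@[24:25]
[26] read 'c'  n9⇒n10 (fail-walked)
[27] read 'a'  n10⇒n1 (fail-walked)  ** P0@[27:27]
[28] read 'd'  n1⇒n9  ** P3@[27:28]
[29] read 'a'  n9⇒n3 (fail-walked)  ** P0@[29:29]
[30] read 'd'  n3⇒n9 (fail-walked)  ** P3@[29:30]
[31] read 'c'  n9⇒n10 (fail-walked)
[32] read 'c'  n10⇒n10 (fail-walked)

Matches: [[3,4],[5,2],[8,2],[10,4],[11,0],[12,3],[16,0],[20,1],[20,4],[21,0],[23,4],[24,0],[25,3],[27,0],[28,3],[29,0],[30,3]]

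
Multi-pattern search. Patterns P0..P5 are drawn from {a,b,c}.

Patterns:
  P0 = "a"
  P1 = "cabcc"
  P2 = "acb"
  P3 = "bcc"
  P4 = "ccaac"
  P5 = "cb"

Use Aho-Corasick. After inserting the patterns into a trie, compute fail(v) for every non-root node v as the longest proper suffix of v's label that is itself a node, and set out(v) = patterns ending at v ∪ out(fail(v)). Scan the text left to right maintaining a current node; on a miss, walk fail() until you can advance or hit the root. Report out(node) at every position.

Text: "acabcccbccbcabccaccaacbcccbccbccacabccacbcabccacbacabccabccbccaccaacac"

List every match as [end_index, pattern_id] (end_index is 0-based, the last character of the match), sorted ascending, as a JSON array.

Build automaton:
Trie nodes:
  0='ε' goto a→1 b→9 c→2
  1='a' goto c→7  ←P0
  2='c' goto a→3 b→16 c→12
  3='ca' goto b→4
  4='cab' goto c→5
  5='cabc' goto c→6
  6='cabcc' goto ·  ←P1
  7='ac' goto b→8
  8='acb' goto ·  ←P2
  9='b' goto c→10
  10='bc' goto c→11
  11='bcc' goto ·  ←P3
  12='cc' goto a→13
  13='cca' goto a→14
  14='ccaa' goto c→15
  15='ccaac' goto ·  ←P4
  16='cb' goto ·  ←P5

BFS fail/out derivation:
  n1('a'): parent n0 fail=0; on 'a' 0 → fail=0;  out {0}∪∅={0}
  n2('c'): parent n0 fail=0; on 'c' 0 → fail=0;  out ∅∪∅=∅
  n9('b'): parent n0 fail=0; on 'b' 0 → fail=0;  out ∅∪∅=∅
  n3('ca'): parent n2 fail=0; on 'a' 0 → fail=1;  out ∅∪{0}={0}
  n7('ac'): parent n1 fail=0; on 'c' 0 → fail=2;  out ∅∪∅=∅
  n10('bc'): parent n9 fail=0; on 'c' 0 → fail=2;  out ∅∪∅=∅
  n12('cc'): parent n2 fail=0; on 'c' 0 → fail=2;  out ∅∪∅=∅
  n16('cb'): parent n2 fail=0; on 'b' 0 → fail=9;  out {5}∪∅={5}
  n4('cab'): parent n3 fail=1; on 'b' 1→0 → fail=9;  out ∅∪∅=∅
  n8('acb'): parent n7 fail=2; on 'b' 2 → fail=16;  out {2}∪{5}={2,5}
  n11('bcc'): parent n10 fail=2; on 'c' 2 → fail=12;  out {3}∪∅={3}
  n13('cca'): parent n12 fail=2; on 'a' 2 → fail=3;  out ∅∪{0}={0}
  n5('cabc'): parent n4 fail=9; on 'c' 9 → fail=10;  out ∅∪∅=∅
  n14('ccaa'): parent n13 fail=3; on 'a' 3→1→0 → fail=1;  out ∅∪{0}={0}
  n6('cabcc'): parent n5 fail=10; on 'c' 10 → fail=11;  out {1}∪{3}={1,3}
  n15('ccaac'): parent n14 fail=1; on 'c' 1 → fail=7;  out {4}∪∅={4}

Text stream:
[0] read 'a'  n0⇒n1  ** P0@[0:0]
[1] read 'c'  n1⇒n7
[2] read 'a'  n7⇒n3 (via fail)  ** P0@[2:2]
[3] read 'b'  n3⇒n4
[4] read 'c'  n4⇒n5
[5] read 'c'  n5⇒n6  ** P1@[1:5],P3@[3:5]
[6] read 'c'  n6⇒n12 (via fail)
[7] read 'b'  n12⇒n16 (via fail)  ** P5@[6:7]
[8] read 'c'  n16⇒n10 (via fail)
[9] read 'c'  n10⇒n11  ** P3@[7:9]
[10] read 'b'  n11⇒n16 (via fail)  ** P5@[9:10]
[11] read 'c'  n16⇒n10 (via fail)
[12] read 'a'  n10⇒n3 (via fail)  ** P0@[12:12]
[13] read 'b'  n3⇒n4
[14] read 'c'  n4⇒n5
[15] read 'c'  n5⇒n6  ** P1@[11:15],P3@[13:15]
[16] read 'a'  n6⇒n13 (via fail)  ** P0@[16:16]
[17] read 'c'  n13⇒n7 (via fail)
[18] read 'c'  n7⇒n12 (via fail)
[19] read 'a'  n12⇒n13  ** P0@[19:19]
[20] read 'a'  n13⇒n14  ** P0@[20:20]
[21] read 'c'  n14⇒n15  ** P4@[17:21]
[22] read 'b'  n15⇒n8 (via fail)  ** P2@[20:22],P5@[21:22]
[23] read 'c'  n8⇒n10 (via fail)
[24] read 'c'  n10⇒n11  ** P3@[22:24]
[25] read 'c'  n11⇒n12 (via fail)
[26] read 'b'  n12⇒n16 (via fail)  ** P5@[25:26]
[27] read 'c'  n16⇒n10 (via fail)
[28] read 'c'  n10⇒n11  ** P3@[26:28]
[29] read 'b'  n11⇒n16 (via fail)  ** P5@[28:29]
[30] read 'c'  n16⇒n10 (via fail)
[31] read 'c'  n10⇒n11  ** P3@[29:31]
[32] read 'a'  n11⇒n13 (via fail)  ** P0@[32:32]
[33] read 'c'  n13⇒n7 (via fail)
[34] read 'a'  n7⇒n3 (via fail)  ** P0@[34:34]
[35] read 'b'  n3⇒n4
[36] read 'c'  n4⇒n5
[37] read 'c'  n5⇒n6  ** P1@[33:37],P3@[35:37]
[38] read 'a'  n6⇒n13 (via fail)  ** P0@[38:38]
[39] read 'c'  n13⇒n7 (via fail)
[40] read 'b'  n7⇒n8  ** P2@[38:40],P5@[39:40]
[41] read 'c'  n8⇒n10 (via fail)
[42] read 'a'  n10⇒n3 (via fail)  ** P0@[42:42]
[43] read 'b'  n3⇒n4
[44] read 'c'  n4⇒n5
[45] read 'c'  n5⇒n6  ** P1@[41:45],P3@[43:45]
[46] read 'a'  n6⇒n13 (via fail)  ** P0@[46:46]
[47] read 'c'  n13⇒n7 (via fail)
[48] read 'b'  n7⇒n8  ** P2@[46:48],P5@[47:48]
[49] read 'a'  n8⇒n1 (via fail)  ** P0@[49:49]
[50] read 'c'  n1⇒n7
[51] read 'a'  n7⇒n3 (via fail)  ** P0@[51:51]
[52] read 'b'  n3⇒n4
[53] read 'c'  n4⇒n5
[54] read 'c'  n5⇒n6  ** P1@[50:54],P3@[52:54]
[55] read 'a'  n6⇒n13 (via fail)  ** P0@[55:55]
[56] read 'b'  n13⇒n4 (via fail)
[57] read 'c'  n4⇒n5
[58] read 'c'  n5⇒n6  ** P1@[54:58],P3@[56:58]
[59] read 'b'  n6⇒n16 (via fail)  ** P5@[58:59]
[60] read 'c'  n16⇒n10 (via fail)
[61] read 'c'  n10⇒n11  ** P3@[59:61]
[62] read 'a'  n11⇒n13 (via fail)  ** P0@[62:62]
[63] read 'c'  n13⇒n7 (via fail)
[64] read 'c'  n7⇒n12 (via fail)
[65] read 'a'  n12⇒n13  ** P0@[65:65]
[66] read 'a'  n13⇒n14  ** P0@[66:66]
[67] read 'c'  n14⇒n15  ** P4@[63:67]
[68] read 'a'  n15⇒n3 (via fail)  ** P0@[68:68]
[69] read 'c'  n3⇒n7 (via fail)

All matches (sorted): [[0,0],[2,0],[5,1],[5,3],[7,5],[9,3],[10,5],[12,0],[15,1],[15,3],[16,0],[19,0],[20,0],[21,4],[22,2],[22,5],[24,3],[26,5],[28,3],[29,5],[31,3],[32,0],[34,0],[37,1],[37,3],[38,0],[40,2],[40,5],[42,0],[45,1],[45,3],[46,0],[48,2],[48,5],[49,0],[51,0],[54,1],[54,3],[55,0],[58,1],[58,3],[59,5],[61,3],[62,0],[65,0],[66,0],[67,4],[68,0]]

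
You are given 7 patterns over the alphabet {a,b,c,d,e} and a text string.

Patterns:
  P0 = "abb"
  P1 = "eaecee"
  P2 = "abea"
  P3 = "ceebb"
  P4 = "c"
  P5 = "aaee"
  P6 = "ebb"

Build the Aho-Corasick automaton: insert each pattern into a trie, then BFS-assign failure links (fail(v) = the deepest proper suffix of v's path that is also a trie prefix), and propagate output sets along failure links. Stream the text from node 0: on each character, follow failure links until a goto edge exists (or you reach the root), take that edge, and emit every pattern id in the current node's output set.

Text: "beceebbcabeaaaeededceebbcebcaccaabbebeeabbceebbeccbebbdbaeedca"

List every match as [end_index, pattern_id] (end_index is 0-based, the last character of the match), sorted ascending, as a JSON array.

Construct AC machine:
Trie (insert patterns):
  0='ε' goto a→1 c→12 e→4
  1='a' goto a→17 b→2
  2='ab' goto b→3 e→10
  3='abb' goto ·  [P0 ends]
  4='e' goto a→5 b→20
  5='ea' goto e→6
  6='eae' goto c→7
  7='eaec' goto e→8
  8='eaece' goto e→9
  9='eaecee' goto ·  [P1 ends]
  10='abe' goto a→11
  11='abea' goto ·  [P2 ends]
  12='c' goto e→13  [P4 ends]
  13='ce' goto e→14
  14='cee' goto b→15
  15='ceeb' goto b→16
  16='ceebb' goto ·  [P3 ends]
  17='aa' goto e→18
  18='aae' goto e→19
  19='aaee' goto ·  [P5 ends]
  20='eb' goto b→21
  21='ebb' goto ·  [P6 ends]

Failure links (BFS by depth):
  n1('a'): parent n0 fail=0; on 'a' 0 → fail=0;  out ∅∪∅=∅
  n4('e'): parent n0 fail=0; on 'e' 0 → fail=0;  out ∅∪∅=∅
  n12('c'): parent n0 fail=0; on 'c' 0 → fail=0;  out {4}∪∅={4}
  n2('ab'): parent n1 fail=0; on 'b' 0 → fail=0;  out ∅∪∅=∅
  n5('ea'): parent n4 fail=0; on 'a' 0 → fail=1;  out ∅∪∅=∅
  n13('ce'): parent n12 fail=0; on 'e' 0 → fail=4;  out ∅∪∅=∅
  n17('aa'): parent n1 fail=0; on 'a' 0 → fail=1;  out ∅∪∅=∅
  n20('eb'): parent n4 fail=0; on 'b' 0 → fail=0;  out ∅∪∅=∅
  n3('abb'): parent n2 fail=0; on 'b' 0 → fail=0;  out {0}∪∅={0}
  n6('eae'): parent n5 fail=1; on 'e' 1→0 → fail=4;  out ∅∪∅=∅
  n10('abe'): parent n2 fail=0; on 'e' 0 → fail=4;  out ∅∪∅=∅
  n14('cee'): parent n13 fail=4; on 'e' 4→0 → fail=4;  out ∅∪∅=∅
  n18('aae'): parent n17 fail=1; on 'e' 1→0 → fail=4;  out ∅∪∅=∅
  n21('ebb'): parent n20 fail=0; on 'b' 0 → fail=0;  out {6}∪∅={6}
  n7('eaec'): parent n6 fail=4; on 'c' 4→0 → fail=12;  out ∅∪{4}={4}
  n11('abea'): parent n10 fail=4; on 'a' 4 → fail=5;  out {2}∪∅={2}
  n15('ceeb'): parent n14 fail=4; on 'b' 4 → fail=20;  out ∅∪∅=∅
  n19('aaee'): parent n18 fail=4; on 'e' 4→0 → fail=4;  out {5}∪∅={5}
  n8('eaece'): parent n7 fail=12; on 'e' 12 → fail=13;  out ∅∪∅=∅
  n16('ceebb'): parent n15 fail=20; on 'b' 20 → fail=21;  out {3}∪{6}={3,6}
  n9('eaecee'): parent n8 fail=13; on 'e' 13 → fail=14;  out {1}∪∅={1}

Text stream:
i=0 'b': node 0→0
i=1 'e': node 0→4
i=2 'c': node 4→12 (via fail)  emit P4@[2:2]
i=3 'e': node 12→13
i=4 'e': node 13→14
i=5 'b': node 14→15
i=6 'b': node 15→16  emit P3@[2:6],P6@[4:6]
i=7 'c': node 16→12 (via fail)  emit P4@[7:7]
i=8 'a': node 12→1 (via fail)
i=9 'b': node 1→2
i=10 'e': node 2→10
i=11 'a': node 10→11  emit P2@[8:11]
i=12 'a': node 11→17 (via fail)
i=13 'a': node 17→17 (via fail)
i=14 'e': node 17→18
i=15 'e': node 18→19  emit P5@[12:15]
i=16 'd': node 19→0 (via fail)
i=17 'e': node 0→4
i=18 'd': node 4→0 (via fail)
i=19 'c': node 0→12  emit P4@[19:19]
i=20 'e': node 12→13
i=21 'e': node 13→14
i=22 'b': node 14→15
i=23 'b': node 15→16  emit P3@[19:23],P6@[21:23]
i=24 'c': node 16→12 (via fail)  emit P4@[24:24]
i=25 'e': node 12→13
i=26 'b': node 13→20 (via fail)
i=27 'c': node 20→12 (via fail)  emit P4@[27:27]
i=28 'a': node 12→1 (via fail)
i=29 'c': node 1→12 (via fail)  emit P4@[29:29]
i=30 'c': node 12→12 (via fail)  emit P4@[30:30]
i=31 'a': node 12→1 (via fail)
i=32 'a': node 1→17
i=33 'b': node 17→2 (via fail)
i=34 'b': node 2→3  emit P0@[32:34]
i=35 'e': node 3→4 (via fail)
i=36 'b': node 4→20
i=37 'e': node 20→4 (via fail)
i=38 'e': node 4→4 (via fail)
i=39 'a': node 4→5
i=40 'b': node 5→2 (via fail)
i=41 'b': node 2→3  emit P0@[39:41]
i=42 'c': node 3→12 (via fail)  emit P4@[42:42]
i=43 'e': node 12→13
i=44 'e': node 13→14
i=45 'b': node 14→15
i=46 'b': node 15→16  emit P3@[42:46],P6@[44:46]
i=47 'e': node 16→4 (via fail)
i=48 'c': node 4→12 (via fail)  emit P4@[48:48]
i=49 'c': node 12→12 (via fail)  emit P4@[49:49]
i=50 'b': node 12→0 (via fail)
i=51 'e': node 0→4
i=52 'b': node 4→20
i=53 'b': node 20→21  emit P6@[51:53]
i=54 'd': node 21→0 (via fail)
i=55 'b': node 0→0
i=56 'a': node 0→1
i=57 'e': node 1→4 (via fail)
i=58 'e': node 4→4 (via fail)
i=59 'd': node 4→0 (via fail)
i=60 'c': node 0→12  emit P4@[60:60]
i=61 'a': node 12→1 (via fail)

Matches: [[2,4],[6,3],[6,6],[7,4],[11,2],[15,5],[19,4],[23,3],[23,6],[24,4],[27,4],[29,4],[30,4],[34,0],[41,0],[42,4],[46,3],[46,6],[48,4],[49,4],[53,6],[60,4]]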